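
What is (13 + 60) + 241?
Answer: 314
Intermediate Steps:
(13 + 60) + 241 = 73 + 241 = 314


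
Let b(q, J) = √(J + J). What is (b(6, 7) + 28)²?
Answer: (28 + √14)² ≈ 1007.5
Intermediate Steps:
b(q, J) = √2*√J (b(q, J) = √(2*J) = √2*√J)
(b(6, 7) + 28)² = (√2*√7 + 28)² = (√14 + 28)² = (28 + √14)²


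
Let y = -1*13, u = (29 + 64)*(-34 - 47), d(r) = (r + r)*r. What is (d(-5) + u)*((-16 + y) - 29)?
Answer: 434014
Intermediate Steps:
d(r) = 2*r**2 (d(r) = (2*r)*r = 2*r**2)
u = -7533 (u = 93*(-81) = -7533)
y = -13
(d(-5) + u)*((-16 + y) - 29) = (2*(-5)**2 - 7533)*((-16 - 13) - 29) = (2*25 - 7533)*(-29 - 29) = (50 - 7533)*(-58) = -7483*(-58) = 434014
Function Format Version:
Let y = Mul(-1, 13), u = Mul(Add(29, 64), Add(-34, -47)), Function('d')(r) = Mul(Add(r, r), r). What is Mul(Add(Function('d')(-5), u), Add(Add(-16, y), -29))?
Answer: 434014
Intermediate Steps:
Function('d')(r) = Mul(2, Pow(r, 2)) (Function('d')(r) = Mul(Mul(2, r), r) = Mul(2, Pow(r, 2)))
u = -7533 (u = Mul(93, -81) = -7533)
y = -13
Mul(Add(Function('d')(-5), u), Add(Add(-16, y), -29)) = Mul(Add(Mul(2, Pow(-5, 2)), -7533), Add(Add(-16, -13), -29)) = Mul(Add(Mul(2, 25), -7533), Add(-29, -29)) = Mul(Add(50, -7533), -58) = Mul(-7483, -58) = 434014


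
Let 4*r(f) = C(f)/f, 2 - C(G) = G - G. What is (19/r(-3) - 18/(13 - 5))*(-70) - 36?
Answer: 16203/2 ≈ 8101.5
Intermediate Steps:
C(G) = 2 (C(G) = 2 - (G - G) = 2 - 1*0 = 2 + 0 = 2)
r(f) = 1/(2*f) (r(f) = (2/f)/4 = 1/(2*f))
(19/r(-3) - 18/(13 - 5))*(-70) - 36 = (19/(((1/2)/(-3))) - 18/(13 - 5))*(-70) - 36 = (19/(((1/2)*(-1/3))) - 18/8)*(-70) - 36 = (19/(-1/6) - 18*1/8)*(-70) - 36 = (19*(-6) - 9/4)*(-70) - 36 = (-114 - 9/4)*(-70) - 36 = -465/4*(-70) - 36 = 16275/2 - 36 = 16203/2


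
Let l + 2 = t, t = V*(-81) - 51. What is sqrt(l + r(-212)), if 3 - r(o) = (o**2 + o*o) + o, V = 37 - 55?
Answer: 2*I*sqrt(22067) ≈ 297.1*I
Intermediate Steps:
V = -18
t = 1407 (t = -18*(-81) - 51 = 1458 - 51 = 1407)
l = 1405 (l = -2 + 1407 = 1405)
r(o) = 3 - o - 2*o**2 (r(o) = 3 - ((o**2 + o*o) + o) = 3 - ((o**2 + o**2) + o) = 3 - (2*o**2 + o) = 3 - (o + 2*o**2) = 3 + (-o - 2*o**2) = 3 - o - 2*o**2)
sqrt(l + r(-212)) = sqrt(1405 + (3 - 1*(-212) - 2*(-212)**2)) = sqrt(1405 + (3 + 212 - 2*44944)) = sqrt(1405 + (3 + 212 - 89888)) = sqrt(1405 - 89673) = sqrt(-88268) = 2*I*sqrt(22067)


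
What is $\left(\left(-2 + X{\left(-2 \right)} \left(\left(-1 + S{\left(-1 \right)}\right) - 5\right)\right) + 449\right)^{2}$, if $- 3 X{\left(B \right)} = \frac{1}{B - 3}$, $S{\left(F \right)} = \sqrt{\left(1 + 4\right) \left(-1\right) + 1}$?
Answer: $\frac{44876597}{225} + \frac{8932 i}{75} \approx 1.9945 \cdot 10^{5} + 119.09 i$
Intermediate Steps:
$S{\left(F \right)} = 2 i$ ($S{\left(F \right)} = \sqrt{5 \left(-1\right) + 1} = \sqrt{-5 + 1} = \sqrt{-4} = 2 i$)
$X{\left(B \right)} = - \frac{1}{3 \left(-3 + B\right)}$ ($X{\left(B \right)} = - \frac{1}{3 \left(B - 3\right)} = - \frac{1}{3 \left(-3 + B\right)}$)
$\left(\left(-2 + X{\left(-2 \right)} \left(\left(-1 + S{\left(-1 \right)}\right) - 5\right)\right) + 449\right)^{2} = \left(\left(-2 + - \frac{1}{-9 + 3 \left(-2\right)} \left(\left(-1 + 2 i\right) - 5\right)\right) + 449\right)^{2} = \left(\left(-2 + - \frac{1}{-9 - 6} \left(-6 + 2 i\right)\right) + 449\right)^{2} = \left(\left(-2 + - \frac{1}{-15} \left(-6 + 2 i\right)\right) + 449\right)^{2} = \left(\left(-2 + \left(-1\right) \left(- \frac{1}{15}\right) \left(-6 + 2 i\right)\right) + 449\right)^{2} = \left(\left(-2 + \frac{-6 + 2 i}{15}\right) + 449\right)^{2} = \left(\left(-2 - \left(\frac{2}{5} - \frac{2 i}{15}\right)\right) + 449\right)^{2} = \left(\left(- \frac{12}{5} + \frac{2 i}{15}\right) + 449\right)^{2} = \left(\frac{2233}{5} + \frac{2 i}{15}\right)^{2}$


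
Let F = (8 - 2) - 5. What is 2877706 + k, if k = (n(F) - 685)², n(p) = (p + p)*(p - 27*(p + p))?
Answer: 3503387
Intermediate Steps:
F = 1 (F = 6 - 5 = 1)
n(p) = -106*p² (n(p) = (2*p)*(p - 54*p) = (2*p)*(-53*p) = -106*p²)
k = 625681 (k = (-106*1² - 685)² = (-106*1 - 685)² = (-106 - 685)² = (-791)² = 625681)
2877706 + k = 2877706 + 625681 = 3503387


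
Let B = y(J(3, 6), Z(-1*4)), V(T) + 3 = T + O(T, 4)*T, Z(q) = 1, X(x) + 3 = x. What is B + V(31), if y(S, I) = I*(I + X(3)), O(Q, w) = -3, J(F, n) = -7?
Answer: -64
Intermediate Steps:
X(x) = -3 + x
y(S, I) = I² (y(S, I) = I*(I + (-3 + 3)) = I*(I + 0) = I*I = I²)
V(T) = -3 - 2*T (V(T) = -3 + (T - 3*T) = -3 - 2*T)
B = 1 (B = 1² = 1)
B + V(31) = 1 + (-3 - 2*31) = 1 + (-3 - 62) = 1 - 65 = -64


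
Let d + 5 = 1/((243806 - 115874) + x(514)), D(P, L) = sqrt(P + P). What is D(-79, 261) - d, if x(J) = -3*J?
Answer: 631949/126390 + I*sqrt(158) ≈ 5.0 + 12.57*I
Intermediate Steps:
D(P, L) = sqrt(2)*sqrt(P) (D(P, L) = sqrt(2*P) = sqrt(2)*sqrt(P))
d = -631949/126390 (d = -5 + 1/((243806 - 115874) - 3*514) = -5 + 1/(127932 - 1542) = -5 + 1/126390 = -631949/126390 ≈ -5.0000)
D(-79, 261) - d = sqrt(2)*sqrt(-79) - 1*(-631949/126390) = sqrt(2)*(I*sqrt(79)) + 631949/126390 = I*sqrt(158) + 631949/126390 = 631949/126390 + I*sqrt(158)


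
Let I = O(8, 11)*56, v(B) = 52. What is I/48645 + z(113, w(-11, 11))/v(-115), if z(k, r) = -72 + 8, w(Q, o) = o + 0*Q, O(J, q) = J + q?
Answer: -764488/632385 ≈ -1.2089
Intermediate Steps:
I = 1064 (I = (8 + 11)*56 = 19*56 = 1064)
w(Q, o) = o (w(Q, o) = o + 0 = o)
z(k, r) = -64
I/48645 + z(113, w(-11, 11))/v(-115) = 1064/48645 - 64/52 = 1064*(1/48645) - 64*1/52 = 1064/48645 - 16/13 = -764488/632385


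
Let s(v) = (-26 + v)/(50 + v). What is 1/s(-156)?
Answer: 53/91 ≈ 0.58242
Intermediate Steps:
s(v) = (-26 + v)/(50 + v)
1/s(-156) = 1/((-26 - 156)/(50 - 156)) = 1/(-182/(-106)) = 1/(-1/106*(-182)) = 1/(91/53) = 53/91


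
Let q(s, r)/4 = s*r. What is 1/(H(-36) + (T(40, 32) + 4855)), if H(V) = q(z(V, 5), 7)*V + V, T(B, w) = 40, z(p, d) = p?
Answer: 1/41147 ≈ 2.4303e-5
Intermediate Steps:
q(s, r) = 4*r*s (q(s, r) = 4*(s*r) = 4*(r*s) = 4*r*s)
H(V) = V + 28*V**2 (H(V) = (4*7*V)*V + V = (28*V)*V + V = 28*V**2 + V = V + 28*V**2)
1/(H(-36) + (T(40, 32) + 4855)) = 1/(-36*(1 + 28*(-36)) + (40 + 4855)) = 1/(-36*(1 - 1008) + 4895) = 1/(-36*(-1007) + 4895) = 1/(36252 + 4895) = 1/41147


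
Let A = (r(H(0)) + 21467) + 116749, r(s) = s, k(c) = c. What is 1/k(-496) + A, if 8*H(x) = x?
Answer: 68555135/496 ≈ 1.3822e+5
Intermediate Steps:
H(x) = x/8
A = 138216 (A = ((⅛)*0 + 21467) + 116749 = (0 + 21467) + 116749 = 21467 + 116749 = 138216)
1/k(-496) + A = 1/(-496) + 138216 = -1/496 + 138216 = 68555135/496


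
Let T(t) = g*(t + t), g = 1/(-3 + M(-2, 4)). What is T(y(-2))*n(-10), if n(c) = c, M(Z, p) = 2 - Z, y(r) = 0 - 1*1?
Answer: 20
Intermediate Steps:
y(r) = -1 (y(r) = 0 - 1 = -1)
g = 1 (g = 1/(-3 + (2 - 1*(-2))) = 1/(-3 + (2 + 2)) = 1/(-3 + 4) = 1/1 = 1)
T(t) = 2*t (T(t) = 1*(t + t) = 1*(2*t) = 2*t)
T(y(-2))*n(-10) = (2*(-1))*(-10) = -2*(-10) = 20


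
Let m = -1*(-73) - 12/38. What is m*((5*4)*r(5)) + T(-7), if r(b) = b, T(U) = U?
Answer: 137967/19 ≈ 7261.4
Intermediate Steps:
m = 1381/19 (m = 73 - 12/38 = 73 - 1*6/19 = 73 - 6/19 = 1381/19 ≈ 72.684)
m*((5*4)*r(5)) + T(-7) = 1381*((5*4)*5)/19 - 7 = 1381*(20*5)/19 - 7 = (1381/19)*100 - 7 = 138100/19 - 7 = 137967/19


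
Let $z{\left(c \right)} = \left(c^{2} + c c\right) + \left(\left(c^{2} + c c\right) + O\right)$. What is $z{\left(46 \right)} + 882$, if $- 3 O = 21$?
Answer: $9339$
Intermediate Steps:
$O = -7$ ($O = \left(- \frac{1}{3}\right) 21 = -7$)
$z{\left(c \right)} = -7 + 4 c^{2}$ ($z{\left(c \right)} = \left(c^{2} + c c\right) - \left(7 - c^{2} - c c\right) = \left(c^{2} + c^{2}\right) + \left(\left(c^{2} + c^{2}\right) - 7\right) = 2 c^{2} + \left(2 c^{2} - 7\right) = 2 c^{2} + \left(-7 + 2 c^{2}\right) = -7 + 4 c^{2}$)
$z{\left(46 \right)} + 882 = \left(-7 + 4 \cdot 46^{2}\right) + 882 = \left(-7 + 4 \cdot 2116\right) + 882 = \left(-7 + 8464\right) + 882 = 8457 + 882 = 9339$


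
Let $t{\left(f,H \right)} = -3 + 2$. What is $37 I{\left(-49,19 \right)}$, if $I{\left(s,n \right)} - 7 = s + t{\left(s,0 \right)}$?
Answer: $-1591$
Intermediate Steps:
$t{\left(f,H \right)} = -1$
$I{\left(s,n \right)} = 6 + s$ ($I{\left(s,n \right)} = 7 + \left(s - 1\right) = 7 + \left(-1 + s\right) = 6 + s$)
$37 I{\left(-49,19 \right)} = 37 \left(6 - 49\right) = 37 \left(-43\right) = -1591$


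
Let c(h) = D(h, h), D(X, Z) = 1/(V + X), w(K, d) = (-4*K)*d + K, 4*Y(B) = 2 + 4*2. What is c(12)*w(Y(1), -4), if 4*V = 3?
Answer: 10/3 ≈ 3.3333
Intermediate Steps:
V = ¾ (V = (¼)*3 = ¾ ≈ 0.75000)
Y(B) = 5/2 (Y(B) = (2 + 4*2)/4 = (2 + 8)/4 = (¼)*10 = 5/2)
w(K, d) = K - 4*K*d (w(K, d) = -4*K*d + K = K - 4*K*d)
D(X, Z) = 1/(¾ + X)
c(h) = 4/(3 + 4*h)
c(12)*w(Y(1), -4) = (4/(3 + 4*12))*(5*(1 - 4*(-4))/2) = (4/(3 + 48))*(5*(1 + 16)/2) = (4/51)*((5/2)*17) = (4*(1/51))*(85/2) = (4/51)*(85/2) = 10/3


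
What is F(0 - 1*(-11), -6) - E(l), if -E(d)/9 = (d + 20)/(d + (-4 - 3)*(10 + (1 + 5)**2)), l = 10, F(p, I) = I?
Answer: -357/52 ≈ -6.8654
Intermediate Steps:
E(d) = -9*(20 + d)/(-322 + d) (E(d) = -9*(d + 20)/(d + (-4 - 3)*(10 + (1 + 5)**2)) = -9*(20 + d)/(d - 7*(10 + 6**2)) = -9*(20 + d)/(d - 7*(10 + 36)) = -9*(20 + d)/(d - 7*46) = -9*(20 + d)/(d - 322) = -9*(20 + d)/(-322 + d))
F(0 - 1*(-11), -6) - E(l) = -6 - 9*(-20 - 1*10)/(-322 + 10) = -6 - 9*(-20 - 10)/(-312) = -6 - 9*(-1)*(-30)/312 = -6 - 1*45/52 = -6 - 45/52 = -357/52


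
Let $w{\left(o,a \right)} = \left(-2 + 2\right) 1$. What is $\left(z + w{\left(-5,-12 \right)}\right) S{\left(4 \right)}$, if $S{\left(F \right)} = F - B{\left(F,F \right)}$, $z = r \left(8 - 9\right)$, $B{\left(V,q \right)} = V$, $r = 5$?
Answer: $0$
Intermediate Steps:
$z = -5$ ($z = 5 \left(8 - 9\right) = 5 \left(-1\right) = -5$)
$w{\left(o,a \right)} = 0$ ($w{\left(o,a \right)} = 0 \cdot 1 = 0$)
$S{\left(F \right)} = 0$ ($S{\left(F \right)} = F - F = 0$)
$\left(z + w{\left(-5,-12 \right)}\right) S{\left(4 \right)} = \left(-5 + 0\right) 0 = \left(-5\right) 0 = 0$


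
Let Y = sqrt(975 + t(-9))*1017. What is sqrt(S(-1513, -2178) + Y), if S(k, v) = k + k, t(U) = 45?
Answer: sqrt(-3026 + 2034*sqrt(255)) ≈ 171.62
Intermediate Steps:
S(k, v) = 2*k
Y = 2034*sqrt(255) (Y = sqrt(975 + 45)*1017 = sqrt(1020)*1017 = (2*sqrt(255))*1017 = 2034*sqrt(255) ≈ 32480.)
sqrt(S(-1513, -2178) + Y) = sqrt(2*(-1513) + 2034*sqrt(255)) = sqrt(-3026 + 2034*sqrt(255))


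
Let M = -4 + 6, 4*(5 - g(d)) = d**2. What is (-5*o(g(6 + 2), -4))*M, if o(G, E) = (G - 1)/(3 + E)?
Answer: -120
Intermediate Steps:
g(d) = 5 - d**2/4
o(G, E) = (-1 + G)/(3 + E)
M = 2
(-5*o(g(6 + 2), -4))*M = -5*(-1 + (5 - (6 + 2)**2/4))/(3 - 4)*2 = -5*(-1 + (5 - 1/4*8**2))/(-1)*2 = -(-5)*(-1 + (5 - 1/4*64))*2 = -(-5)*(-1 + (5 - 16))*2 = -(-5)*(-1 - 11)*2 = -(-5)*(-12)*2 = -5*12*2 = -60*2 = -120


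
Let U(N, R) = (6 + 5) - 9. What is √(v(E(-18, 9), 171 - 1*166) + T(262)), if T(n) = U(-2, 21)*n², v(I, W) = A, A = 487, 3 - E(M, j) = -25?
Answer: 5*√5511 ≈ 371.18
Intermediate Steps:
E(M, j) = 28 (E(M, j) = 3 - 1*(-25) = 3 + 25 = 28)
U(N, R) = 2 (U(N, R) = 11 - 9 = 2)
v(I, W) = 487
T(n) = 2*n²
√(v(E(-18, 9), 171 - 1*166) + T(262)) = √(487 + 2*262²) = √(487 + 2*68644) = √(487 + 137288) = √137775 = 5*√5511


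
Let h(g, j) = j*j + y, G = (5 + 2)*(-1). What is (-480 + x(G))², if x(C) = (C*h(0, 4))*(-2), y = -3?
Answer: 88804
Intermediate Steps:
G = -7 (G = 7*(-1) = -7)
h(g, j) = -3 + j² (h(g, j) = j*j - 3 = j² - 3 = -3 + j²)
x(C) = -26*C (x(C) = (C*(-3 + 4²))*(-2) = (C*(-3 + 16))*(-2) = (C*13)*(-2) = (13*C)*(-2) = -26*C)
(-480 + x(G))² = (-480 - 26*(-7))² = (-480 + 182)² = (-298)² = 88804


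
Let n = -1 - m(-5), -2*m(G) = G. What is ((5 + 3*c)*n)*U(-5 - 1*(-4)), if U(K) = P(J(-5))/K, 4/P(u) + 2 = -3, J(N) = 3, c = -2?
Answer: 14/5 ≈ 2.8000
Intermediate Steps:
m(G) = -G/2
P(u) = -4/5 (P(u) = 4/(-2 - 3) = 4/(-5) = 4*(-1/5) = -4/5)
U(K) = -4/(5*K)
n = -7/2 (n = -1 - (-1)*(-5)/2 = -1 - 1*5/2 = -1 - 5/2 = -7/2 ≈ -3.5000)
((5 + 3*c)*n)*U(-5 - 1*(-4)) = ((5 + 3*(-2))*(-7/2))*(-4/(5*(-5 - 1*(-4)))) = ((5 - 6)*(-7/2))*(-4/(5*(-5 + 4))) = (-1*(-7/2))*(-4/5/(-1)) = 7*(-4/5*(-1))/2 = (7/2)*(4/5) = 14/5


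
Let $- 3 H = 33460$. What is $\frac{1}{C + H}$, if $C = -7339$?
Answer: $- \frac{3}{55477} \approx -5.4076 \cdot 10^{-5}$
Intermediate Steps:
$H = - \frac{33460}{3}$ ($H = \left(- \frac{1}{3}\right) 33460 = - \frac{33460}{3} \approx -11153.0$)
$\frac{1}{C + H} = \frac{1}{-7339 - \frac{33460}{3}} = \frac{1}{- \frac{55477}{3}} = - \frac{3}{55477}$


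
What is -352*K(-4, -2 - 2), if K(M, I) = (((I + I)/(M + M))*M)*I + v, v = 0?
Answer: -5632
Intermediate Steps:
K(M, I) = I**2 (K(M, I) = (((I + I)/(M + M))*M)*I + 0 = (((2*I)/((2*M)))*M)*I + 0 = (((2*I)*(1/(2*M)))*M)*I + 0 = ((I/M)*M)*I + 0 = I*I + 0 = I**2 + 0 = I**2)
-352*K(-4, -2 - 2) = -352*(-2 - 2)**2 = -352*(-4)**2 = -352*16 = -5632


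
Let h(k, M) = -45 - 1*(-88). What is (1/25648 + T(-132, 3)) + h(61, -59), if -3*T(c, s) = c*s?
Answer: 4488401/25648 ≈ 175.00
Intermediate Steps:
h(k, M) = 43 (h(k, M) = -45 + 88 = 43)
T(c, s) = -c*s/3
(1/25648 + T(-132, 3)) + h(61, -59) = (1/25648 - ⅓*(-132)*3) + 43 = (1/25648 + 132) + 43 = 3385537/25648 + 43 = 4488401/25648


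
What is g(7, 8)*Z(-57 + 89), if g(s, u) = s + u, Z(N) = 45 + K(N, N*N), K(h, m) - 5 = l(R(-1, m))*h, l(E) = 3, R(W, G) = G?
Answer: 2190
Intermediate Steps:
K(h, m) = 5 + 3*h
Z(N) = 50 + 3*N (Z(N) = 45 + (5 + 3*N) = 50 + 3*N)
g(7, 8)*Z(-57 + 89) = (7 + 8)*(50 + 3*(-57 + 89)) = 15*(50 + 3*32) = 15*(50 + 96) = 15*146 = 2190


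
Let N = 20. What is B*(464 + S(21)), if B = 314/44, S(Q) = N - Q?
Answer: 72691/22 ≈ 3304.1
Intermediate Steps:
S(Q) = 20 - Q
B = 157/22 (B = 314*(1/44) = 157/22 ≈ 7.1364)
B*(464 + S(21)) = 157*(464 + (20 - 1*21))/22 = 157*(464 + (20 - 21))/22 = 157*(464 - 1)/22 = (157/22)*463 = 72691/22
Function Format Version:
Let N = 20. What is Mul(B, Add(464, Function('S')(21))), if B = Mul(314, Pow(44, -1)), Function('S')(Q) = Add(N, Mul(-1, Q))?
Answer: Rational(72691, 22) ≈ 3304.1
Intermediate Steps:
Function('S')(Q) = Add(20, Mul(-1, Q))
B = Rational(157, 22) (B = Mul(314, Rational(1, 44)) = Rational(157, 22) ≈ 7.1364)
Mul(B, Add(464, Function('S')(21))) = Mul(Rational(157, 22), Add(464, Add(20, Mul(-1, 21)))) = Mul(Rational(157, 22), Add(464, Add(20, -21))) = Mul(Rational(157, 22), Add(464, -1)) = Mul(Rational(157, 22), 463) = Rational(72691, 22)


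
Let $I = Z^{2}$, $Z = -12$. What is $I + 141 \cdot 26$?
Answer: $3810$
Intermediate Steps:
$I = 144$ ($I = \left(-12\right)^{2} = 144$)
$I + 141 \cdot 26 = 144 + 141 \cdot 26 = 144 + 3666 = 3810$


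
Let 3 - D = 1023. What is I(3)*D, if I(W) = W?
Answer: -3060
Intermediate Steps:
D = -1020 (D = 3 - 1*1023 = 3 - 1023 = -1020)
I(3)*D = 3*(-1020) = -3060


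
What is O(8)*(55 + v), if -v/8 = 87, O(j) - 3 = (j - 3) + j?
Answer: -10256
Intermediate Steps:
O(j) = 2*j (O(j) = 3 + ((j - 3) + j) = 3 + ((-3 + j) + j) = 3 + (-3 + 2*j) = 2*j)
v = -696 (v = -8*87 = -696)
O(8)*(55 + v) = (2*8)*(55 - 696) = 16*(-641) = -10256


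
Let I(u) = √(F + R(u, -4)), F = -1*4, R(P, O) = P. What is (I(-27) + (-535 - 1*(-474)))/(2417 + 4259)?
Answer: -61/6676 + I*√31/6676 ≈ -0.0091372 + 0.000834*I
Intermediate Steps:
F = -4
I(u) = √(-4 + u)
(I(-27) + (-535 - 1*(-474)))/(2417 + 4259) = (√(-4 - 27) + (-535 - 1*(-474)))/(2417 + 4259) = (√(-31) + (-535 + 474))/6676 = (I*√31 - 61)*(1/6676) = (-61 + I*√31)*(1/6676) = -61/6676 + I*√31/6676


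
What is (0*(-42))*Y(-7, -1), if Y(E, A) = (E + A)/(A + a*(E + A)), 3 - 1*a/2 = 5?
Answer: 0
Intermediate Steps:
a = -4 (a = 6 - 2*5 = 6 - 10 = -4)
Y(E, A) = (A + E)/(-4*E - 3*A) (Y(E, A) = (E + A)/(A - 4*(E + A)) = (A + E)/(A - 4*(A + E)) = (A + E)/(A + (-4*A - 4*E)) = (A + E)/(-4*E - 3*A))
(0*(-42))*Y(-7, -1) = (0*(-42))*((-1 - 7)/(-4*(-7) - 3*(-1))) = 0*(-8/(28 + 3)) = 0*(-8/31) = 0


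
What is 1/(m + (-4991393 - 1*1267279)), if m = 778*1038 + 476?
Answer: -1/5450632 ≈ -1.8346e-7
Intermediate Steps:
m = 808040 (m = 807564 + 476 = 808040)
1/(m + (-4991393 - 1*1267279)) = 1/(808040 + (-4991393 - 1*1267279)) = 1/(808040 + (-4991393 - 1267279)) = 1/(808040 - 6258672) = 1/(-5450632) = -1/5450632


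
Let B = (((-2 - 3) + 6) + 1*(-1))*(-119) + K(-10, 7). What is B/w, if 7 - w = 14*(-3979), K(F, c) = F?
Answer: -10/55713 ≈ -0.00017949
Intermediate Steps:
B = -10 (B = (((-2 - 3) + 6) + 1*(-1))*(-119) - 10 = ((-5 + 6) - 1)*(-119) - 10 = (1 - 1)*(-119) - 10 = 0*(-119) - 10 = 0 - 10 = -10)
w = 55713 (w = 7 - 14*(-3979) = 7 - 1*(-55706) = 7 + 55706 = 55713)
B/w = -10/55713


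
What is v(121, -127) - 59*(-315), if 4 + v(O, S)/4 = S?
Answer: 18061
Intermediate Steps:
v(O, S) = -16 + 4*S
v(121, -127) - 59*(-315) = (-16 + 4*(-127)) - 59*(-315) = (-16 - 508) - 1*(-18585) = -524 + 18585 = 18061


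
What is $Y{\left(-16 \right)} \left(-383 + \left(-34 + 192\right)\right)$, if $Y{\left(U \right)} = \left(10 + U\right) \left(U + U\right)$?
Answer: $-43200$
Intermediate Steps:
$Y{\left(U \right)} = 2 U \left(10 + U\right)$ ($Y{\left(U \right)} = \left(10 + U\right) 2 U = 2 U \left(10 + U\right)$)
$Y{\left(-16 \right)} \left(-383 + \left(-34 + 192\right)\right) = 2 \left(-16\right) \left(10 - 16\right) \left(-383 + \left(-34 + 192\right)\right) = 2 \left(-16\right) \left(-6\right) \left(-383 + 158\right) = 192 \left(-225\right) = -43200$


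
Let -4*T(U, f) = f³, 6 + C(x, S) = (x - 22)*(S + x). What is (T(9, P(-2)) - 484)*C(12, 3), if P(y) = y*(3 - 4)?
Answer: 75816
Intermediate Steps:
P(y) = -y (P(y) = y*(-1) = -y)
C(x, S) = -6 + (-22 + x)*(S + x) (C(x, S) = -6 + (x - 22)*(S + x) = -6 + (-22 + x)*(S + x))
T(U, f) = -f³/4
(T(9, P(-2)) - 484)*C(12, 3) = (-(-1*(-2))³/4 - 484)*(-6 + 12² - 22*3 - 22*12 + 3*12) = (-¼*2³ - 484)*(-6 + 144 - 66 - 264 + 36) = (-¼*8 - 484)*(-156) = (-2 - 484)*(-156) = -486*(-156) = 75816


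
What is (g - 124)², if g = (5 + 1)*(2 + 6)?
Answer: 5776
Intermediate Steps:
g = 48 (g = 6*8 = 48)
(g - 124)² = (48 - 124)² = (-76)² = 5776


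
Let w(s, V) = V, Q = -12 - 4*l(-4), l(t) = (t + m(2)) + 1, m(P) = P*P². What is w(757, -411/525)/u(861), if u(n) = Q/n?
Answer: 16851/800 ≈ 21.064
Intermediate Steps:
m(P) = P³
l(t) = 9 + t (l(t) = (t + 2³) + 1 = (t + 8) + 1 = (8 + t) + 1 = 9 + t)
Q = -32 (Q = -12 - 4*(9 - 4) = -12 - 4*5 = -12 - 20 = -32)
u(n) = -32/n
w(757, -411/525)/u(861) = (-411/525)/((-32/861)) = (-411*1/525)/((-32*1/861)) = -137/(175*(-32/861)) = -137/175*(-861/32) = 16851/800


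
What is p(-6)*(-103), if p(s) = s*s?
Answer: -3708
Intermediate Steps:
p(s) = s²
p(-6)*(-103) = (-6)²*(-103) = 36*(-103) = -3708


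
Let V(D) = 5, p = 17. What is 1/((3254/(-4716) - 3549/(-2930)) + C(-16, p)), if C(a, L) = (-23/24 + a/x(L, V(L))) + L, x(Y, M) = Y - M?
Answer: 13817880/210440849 ≈ 0.065662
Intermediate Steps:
C(a, L) = -23/24 + L + a/(-5 + L) (C(a, L) = (-23/24 + a/(L - 1*5)) + L = (-23*1/24 + a/(L - 5)) + L = (-23/24 + a/(-5 + L)) + L = -23/24 + L + a/(-5 + L))
1/((3254/(-4716) - 3549/(-2930)) + C(-16, p)) = 1/((3254/(-4716) - 3549/(-2930)) + (-16 + (-23 + 24*17)*(-5 + 17)/24)/(-5 + 17)) = 1/((3254*(-1/4716) - 3549*(-1/2930)) + (-16 + (1/24)*(-23 + 408)*12)/12) = 1/((-1627/2358 + 3549/2930) + (-16 + (1/24)*385*12)/12) = 1/(900358/1727235 + (-16 + 385/2)/12) = 1/(900358/1727235 + (1/12)*(353/2)) = 1/(900358/1727235 + 353/24) = 1/(210440849/13817880) = 13817880/210440849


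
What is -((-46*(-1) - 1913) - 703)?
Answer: 2570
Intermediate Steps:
-((-46*(-1) - 1913) - 703) = -((46 - 1913) - 703) = -(-1867 - 703) = -1*(-2570) = 2570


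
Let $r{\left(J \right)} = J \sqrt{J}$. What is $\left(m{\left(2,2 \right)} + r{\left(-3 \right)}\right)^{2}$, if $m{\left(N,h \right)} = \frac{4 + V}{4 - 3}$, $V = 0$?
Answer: $\left(4 - 3 i \sqrt{3}\right)^{2} \approx -11.0 - 41.569 i$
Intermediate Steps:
$m{\left(N,h \right)} = 4$ ($m{\left(N,h \right)} = \frac{4 + 0}{4 - 3} = \frac{4}{1} = 4 \cdot 1 = 4$)
$r{\left(J \right)} = J^{\frac{3}{2}}$
$\left(m{\left(2,2 \right)} + r{\left(-3 \right)}\right)^{2} = \left(4 + \left(-3\right)^{\frac{3}{2}}\right)^{2} = \left(4 - 3 i \sqrt{3}\right)^{2}$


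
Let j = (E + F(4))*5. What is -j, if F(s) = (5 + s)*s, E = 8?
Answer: -220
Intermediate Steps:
F(s) = s*(5 + s)
j = 220 (j = (8 + 4*(5 + 4))*5 = (8 + 4*9)*5 = (8 + 36)*5 = 44*5 = 220)
-j = -1*220 = -220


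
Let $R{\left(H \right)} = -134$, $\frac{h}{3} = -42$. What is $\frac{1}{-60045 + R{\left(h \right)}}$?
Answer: $- \frac{1}{60179} \approx -1.6617 \cdot 10^{-5}$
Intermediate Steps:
$h = -126$ ($h = 3 \left(-42\right) = -126$)
$\frac{1}{-60045 + R{\left(h \right)}} = \frac{1}{-60045 - 134} = \frac{1}{-60179} = - \frac{1}{60179}$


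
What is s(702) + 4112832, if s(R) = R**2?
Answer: 4605636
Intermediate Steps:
s(702) + 4112832 = 702**2 + 4112832 = 492804 + 4112832 = 4605636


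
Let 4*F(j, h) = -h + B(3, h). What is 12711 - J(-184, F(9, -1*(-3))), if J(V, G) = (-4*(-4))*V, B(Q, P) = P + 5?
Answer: 15655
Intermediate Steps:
B(Q, P) = 5 + P
F(j, h) = 5/4 (F(j, h) = (-h + (5 + h))/4 = (¼)*5 = 5/4)
J(V, G) = 16*V
12711 - J(-184, F(9, -1*(-3))) = 12711 - 16*(-184) = 12711 - 1*(-2944) = 12711 + 2944 = 15655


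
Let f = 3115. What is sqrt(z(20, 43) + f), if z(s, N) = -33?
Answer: sqrt(3082) ≈ 55.516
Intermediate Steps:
sqrt(z(20, 43) + f) = sqrt(-33 + 3115) = sqrt(3082)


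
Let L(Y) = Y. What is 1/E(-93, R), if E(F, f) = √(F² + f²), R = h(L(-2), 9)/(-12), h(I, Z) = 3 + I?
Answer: 12*√1245457/1245457 ≈ 0.010753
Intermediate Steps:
R = -1/12 (R = (3 - 2)/(-12) = 1*(-1/12) = -1/12 ≈ -0.083333)
1/E(-93, R) = 1/(√((-93)² + (-1/12)²)) = 1/(√(8649 + 1/144)) = 1/(√(1245457/144)) = 1/(√1245457/12) = 12*√1245457/1245457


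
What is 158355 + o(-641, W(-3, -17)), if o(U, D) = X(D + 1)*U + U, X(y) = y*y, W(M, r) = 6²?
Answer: -719815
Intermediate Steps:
W(M, r) = 36
X(y) = y²
o(U, D) = U + U*(1 + D)² (o(U, D) = (D + 1)²*U + U = (1 + D)²*U + U = U*(1 + D)² + U = U + U*(1 + D)²)
158355 + o(-641, W(-3, -17)) = 158355 - 641*(1 + (1 + 36)²) = 158355 - 641*(1 + 37²) = 158355 - 641*(1 + 1369) = 158355 - 641*1370 = 158355 - 878170 = -719815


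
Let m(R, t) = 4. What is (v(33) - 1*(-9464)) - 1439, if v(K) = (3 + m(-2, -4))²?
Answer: 8074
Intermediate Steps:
v(K) = 49 (v(K) = (3 + 4)² = 7² = 49)
(v(33) - 1*(-9464)) - 1439 = (49 - 1*(-9464)) - 1439 = (49 + 9464) - 1439 = 9513 - 1439 = 8074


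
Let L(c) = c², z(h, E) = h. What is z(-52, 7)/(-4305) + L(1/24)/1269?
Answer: 12671131/1048904640 ≈ 0.012080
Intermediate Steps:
z(-52, 7)/(-4305) + L(1/24)/1269 = -52/(-4305) + (1/24)²/1269 = -52*(-1/4305) + (1/24)²*(1/1269) = 52/4305 + (1/576)*(1/1269) = 52/4305 + 1/730944 = 12671131/1048904640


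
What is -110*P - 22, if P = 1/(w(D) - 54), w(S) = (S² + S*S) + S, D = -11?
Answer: -4004/177 ≈ -22.621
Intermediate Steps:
w(S) = S + 2*S² (w(S) = (S² + S²) + S = 2*S² + S = S + 2*S²)
P = 1/177 (P = 1/(-11*(1 + 2*(-11)) - 54) = 1/(-11*(1 - 22) - 54) = 1/(-11*(-21) - 54) = 1/(231 - 54) = 1/177 ≈ 0.0056497)
-110*P - 22 = -110*1/177 - 22 = -110/177 - 22 = -4004/177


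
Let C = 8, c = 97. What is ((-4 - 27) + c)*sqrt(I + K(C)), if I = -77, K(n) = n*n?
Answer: 66*I*sqrt(13) ≈ 237.97*I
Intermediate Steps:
K(n) = n**2
((-4 - 27) + c)*sqrt(I + K(C)) = ((-4 - 27) + 97)*sqrt(-77 + 8**2) = (-31 + 97)*sqrt(-77 + 64) = 66*sqrt(-13) = 66*(I*sqrt(13)) = 66*I*sqrt(13)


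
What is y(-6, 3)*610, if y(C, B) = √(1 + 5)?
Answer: 610*√6 ≈ 1494.2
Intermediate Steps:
y(C, B) = √6
y(-6, 3)*610 = √6*610 = 610*√6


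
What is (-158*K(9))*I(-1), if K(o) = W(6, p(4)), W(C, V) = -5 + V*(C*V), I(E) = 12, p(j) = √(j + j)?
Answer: -81528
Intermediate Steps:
p(j) = √2*√j (p(j) = √(2*j) = √2*√j)
W(C, V) = -5 + C*V²
K(o) = 43 (K(o) = -5 + 6*(√2*√4)² = -5 + 6*(√2*2)² = -5 + 6*(2*√2)² = -5 + 6*8 = -5 + 48 = 43)
(-158*K(9))*I(-1) = -158*43*12 = -6794*12 = -81528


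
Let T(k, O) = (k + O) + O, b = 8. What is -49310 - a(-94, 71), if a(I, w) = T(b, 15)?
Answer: -49348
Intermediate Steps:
T(k, O) = k + 2*O (T(k, O) = (O + k) + O = k + 2*O)
a(I, w) = 38 (a(I, w) = 8 + 2*15 = 8 + 30 = 38)
-49310 - a(-94, 71) = -49310 - 1*38 = -49310 - 38 = -49348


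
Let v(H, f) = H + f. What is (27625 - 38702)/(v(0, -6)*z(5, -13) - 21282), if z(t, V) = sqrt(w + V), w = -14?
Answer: 39290119/75487416 - 11077*I*sqrt(3)/25162472 ≈ 0.52049 - 0.00076248*I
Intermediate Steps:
z(t, V) = sqrt(-14 + V)
(27625 - 38702)/(v(0, -6)*z(5, -13) - 21282) = (27625 - 38702)/((0 - 6)*sqrt(-14 - 13) - 21282) = -11077/(-18*I*sqrt(3) - 21282) = -11077/(-21282 - 18*I*sqrt(3))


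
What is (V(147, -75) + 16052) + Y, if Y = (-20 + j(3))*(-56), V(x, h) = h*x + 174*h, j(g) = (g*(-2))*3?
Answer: -5895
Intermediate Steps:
j(g) = -6*g (j(g) = -2*g*3 = -6*g)
V(x, h) = 174*h + h*x
Y = 2128 (Y = (-20 - 6*3)*(-56) = (-20 - 18)*(-56) = -38*(-56) = 2128)
(V(147, -75) + 16052) + Y = (-75*(174 + 147) + 16052) + 2128 = (-75*321 + 16052) + 2128 = (-24075 + 16052) + 2128 = -8023 + 2128 = -5895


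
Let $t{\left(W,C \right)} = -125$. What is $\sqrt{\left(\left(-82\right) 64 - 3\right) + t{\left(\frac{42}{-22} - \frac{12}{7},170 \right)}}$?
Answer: $16 i \sqrt{21} \approx 73.321 i$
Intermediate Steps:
$\sqrt{\left(\left(-82\right) 64 - 3\right) + t{\left(\frac{42}{-22} - \frac{12}{7},170 \right)}} = \sqrt{\left(\left(-82\right) 64 - 3\right) - 125} = \sqrt{\left(-5248 - 3\right) - 125} = \sqrt{-5251 - 125} = \sqrt{-5376} = 16 i \sqrt{21}$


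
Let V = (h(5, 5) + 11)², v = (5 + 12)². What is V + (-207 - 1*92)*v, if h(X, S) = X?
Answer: -86155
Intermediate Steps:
v = 289 (v = 17² = 289)
V = 256 (V = (5 + 11)² = 16² = 256)
V + (-207 - 1*92)*v = 256 + (-207 - 1*92)*289 = 256 + (-207 - 92)*289 = 256 - 299*289 = 256 - 86411 = -86155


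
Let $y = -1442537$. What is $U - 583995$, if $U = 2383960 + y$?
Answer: $357428$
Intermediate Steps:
$U = 941423$ ($U = 2383960 - 1442537 = 941423$)
$U - 583995 = 941423 - 583995 = 357428$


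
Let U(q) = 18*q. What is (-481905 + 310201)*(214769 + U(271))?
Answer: -37714268488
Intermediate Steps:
(-481905 + 310201)*(214769 + U(271)) = (-481905 + 310201)*(214769 + 18*271) = -171704*(214769 + 4878) = -171704*219647 = -37714268488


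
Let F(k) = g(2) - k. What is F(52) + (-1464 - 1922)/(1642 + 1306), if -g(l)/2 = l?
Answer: -84237/1474 ≈ -57.149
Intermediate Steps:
g(l) = -2*l
F(k) = -4 - k (F(k) = -2*2 - k = -4 - k)
F(52) + (-1464 - 1922)/(1642 + 1306) = (-4 - 1*52) + (-1464 - 1922)/(1642 + 1306) = (-4 - 52) - 3386/2948 = -56 - 3386*1/2948 = -56 - 1693/1474 = -84237/1474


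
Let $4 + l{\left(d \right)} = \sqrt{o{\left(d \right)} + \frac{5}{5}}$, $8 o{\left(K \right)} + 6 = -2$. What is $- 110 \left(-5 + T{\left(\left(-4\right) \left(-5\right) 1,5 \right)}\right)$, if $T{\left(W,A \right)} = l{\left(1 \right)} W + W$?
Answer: $7150$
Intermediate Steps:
$o{\left(K \right)} = -1$ ($o{\left(K \right)} = - \frac{3}{4} + \frac{1}{8} \left(-2\right) = - \frac{3}{4} - \frac{1}{4} = -1$)
$l{\left(d \right)} = -4$ ($l{\left(d \right)} = -4 + \sqrt{-1 + \frac{5}{5}} = -4 + \sqrt{-1 + 5 \cdot \frac{1}{5}} = -4 + \sqrt{-1 + 1} = -4 + \sqrt{0} = -4 + 0 = -4$)
$T{\left(W,A \right)} = - 3 W$ ($T{\left(W,A \right)} = - 4 W + W = - 3 W$)
$- 110 \left(-5 + T{\left(\left(-4\right) \left(-5\right) 1,5 \right)}\right) = - 110 \left(-5 - 3 \left(-4\right) \left(-5\right) 1\right) = - 110 \left(-5 - 3 \cdot 20 \cdot 1\right) = - 110 \left(-5 - 60\right) = \left(-110\right) \left(-65\right) = 7150$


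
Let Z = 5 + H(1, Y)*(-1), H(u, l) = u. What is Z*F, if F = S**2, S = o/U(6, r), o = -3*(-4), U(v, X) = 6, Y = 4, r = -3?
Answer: 16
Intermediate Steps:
o = 12
Z = 4 (Z = 5 + 1*(-1) = 5 - 1 = 4)
S = 2 (S = 12/6 = 12*(1/6) = 2)
F = 4 (F = 2**2 = 4)
Z*F = 4*4 = 16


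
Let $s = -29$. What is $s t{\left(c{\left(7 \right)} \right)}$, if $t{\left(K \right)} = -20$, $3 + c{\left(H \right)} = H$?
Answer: $580$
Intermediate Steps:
$c{\left(H \right)} = -3 + H$
$s t{\left(c{\left(7 \right)} \right)} = \left(-29\right) \left(-20\right) = 580$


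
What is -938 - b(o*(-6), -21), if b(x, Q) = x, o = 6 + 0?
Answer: -902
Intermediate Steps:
o = 6
-938 - b(o*(-6), -21) = -938 - 6*(-6) = -938 - 1*(-36) = -938 + 36 = -902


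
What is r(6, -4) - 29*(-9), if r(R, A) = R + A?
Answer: 263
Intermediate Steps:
r(R, A) = A + R
r(6, -4) - 29*(-9) = (-4 + 6) - 29*(-9) = 2 + 261 = 263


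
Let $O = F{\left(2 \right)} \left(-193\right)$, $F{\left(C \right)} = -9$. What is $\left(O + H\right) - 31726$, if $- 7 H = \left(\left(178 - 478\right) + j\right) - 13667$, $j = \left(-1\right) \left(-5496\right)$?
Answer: $- \frac{201452}{7} \approx -28779.0$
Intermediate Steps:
$j = 5496$
$O = 1737$ ($O = \left(-9\right) \left(-193\right) = 1737$)
$H = \frac{8471}{7}$ ($H = - \frac{\left(\left(178 - 478\right) + 5496\right) - 13667}{7} = - \frac{\left(-300 + 5496\right) - 13667}{7} = - \frac{5196 - 13667}{7} = \left(- \frac{1}{7}\right) \left(-8471\right) = \frac{8471}{7} \approx 1210.1$)
$\left(O + H\right) - 31726 = \left(1737 + \frac{8471}{7}\right) - 31726 = \frac{20630}{7} - 31726 = - \frac{201452}{7}$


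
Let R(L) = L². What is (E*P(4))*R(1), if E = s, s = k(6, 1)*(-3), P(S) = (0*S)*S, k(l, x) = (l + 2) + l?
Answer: 0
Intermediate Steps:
k(l, x) = 2 + 2*l (k(l, x) = (2 + l) + l = 2 + 2*l)
P(S) = 0 (P(S) = 0*S = 0)
s = -42 (s = (2 + 2*6)*(-3) = (2 + 12)*(-3) = 14*(-3) = -42)
E = -42
(E*P(4))*R(1) = -42*0*1² = 0*1 = 0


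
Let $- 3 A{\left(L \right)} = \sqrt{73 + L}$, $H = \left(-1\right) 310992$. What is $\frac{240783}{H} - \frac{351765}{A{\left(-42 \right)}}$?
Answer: $- \frac{80261}{103664} + \frac{1055295 \sqrt{31}}{31} \approx 1.8954 \cdot 10^{5}$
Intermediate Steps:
$H = -310992$
$A{\left(L \right)} = - \frac{\sqrt{73 + L}}{3}$
$\frac{240783}{H} - \frac{351765}{A{\left(-42 \right)}} = \frac{240783}{-310992} - \frac{351765}{\left(- \frac{1}{3}\right) \sqrt{73 - 42}} = 240783 \left(- \frac{1}{310992}\right) - \frac{351765}{\left(- \frac{1}{3}\right) \sqrt{31}} = - \frac{80261}{103664} - 351765 \left(- \frac{3 \sqrt{31}}{31}\right) = - \frac{80261}{103664} + \frac{1055295 \sqrt{31}}{31}$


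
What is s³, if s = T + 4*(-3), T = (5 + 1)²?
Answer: 13824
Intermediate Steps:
T = 36 (T = 6² = 36)
s = 24 (s = 36 + 4*(-3) = 36 - 12 = 24)
s³ = 24³ = 13824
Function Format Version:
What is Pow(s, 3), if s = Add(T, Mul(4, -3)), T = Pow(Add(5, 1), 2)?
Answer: 13824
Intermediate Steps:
T = 36 (T = Pow(6, 2) = 36)
s = 24 (s = Add(36, Mul(4, -3)) = Add(36, -12) = 24)
Pow(s, 3) = Pow(24, 3) = 13824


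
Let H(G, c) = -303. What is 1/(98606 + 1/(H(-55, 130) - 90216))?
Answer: 90519/8925716513 ≈ 1.0141e-5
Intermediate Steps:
1/(98606 + 1/(H(-55, 130) - 90216)) = 1/(98606 + 1/(-303 - 90216)) = 1/(98606 + 1/(-90519)) = 1/(98606 - 1/90519) = 1/(8925716513/90519) = 90519/8925716513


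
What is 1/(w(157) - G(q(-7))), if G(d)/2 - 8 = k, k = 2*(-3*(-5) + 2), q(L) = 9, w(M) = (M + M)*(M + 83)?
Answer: 1/75276 ≈ 1.3284e-5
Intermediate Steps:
w(M) = 2*M*(83 + M) (w(M) = (2*M)*(83 + M) = 2*M*(83 + M))
k = 34 (k = 2*(15 + 2) = 2*17 = 34)
G(d) = 84 (G(d) = 16 + 2*34 = 16 + 68 = 84)
1/(w(157) - G(q(-7))) = 1/(2*157*(83 + 157) - 1*84) = 1/(2*157*240 - 84) = 1/(75360 - 84) = 1/75276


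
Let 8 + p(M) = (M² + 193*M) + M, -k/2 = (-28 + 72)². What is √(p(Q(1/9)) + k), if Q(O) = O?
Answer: I*√312533/9 ≈ 62.116*I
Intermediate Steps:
k = -3872 (k = -2*(-28 + 72)² = -2*44² = -2*1936 = -3872)
p(M) = -8 + M² + 194*M (p(M) = -8 + ((M² + 193*M) + M) = -8 + (M² + 194*M) = -8 + M² + 194*M)
√(p(Q(1/9)) + k) = √((-8 + (1/9)² + 194/9) - 3872) = √((-8 + (⅑)² + 194*(⅑)) - 3872) = √((-8 + 1/81 + 194/9) - 3872) = √(1099/81 - 3872) = √(-312533/81) = I*√312533/9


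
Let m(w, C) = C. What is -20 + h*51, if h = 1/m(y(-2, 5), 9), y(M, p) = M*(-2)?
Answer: -43/3 ≈ -14.333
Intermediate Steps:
y(M, p) = -2*M
h = 1/9 ≈ 0.11111
-20 + h*51 = -20 + (1/9)*51 = -20 + 17/3 = -43/3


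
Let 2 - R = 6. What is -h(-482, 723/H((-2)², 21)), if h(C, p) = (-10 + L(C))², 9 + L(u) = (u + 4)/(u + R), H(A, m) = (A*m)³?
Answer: -19166884/59049 ≈ -324.59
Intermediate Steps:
R = -4 (R = 2 - 1*6 = 2 - 6 = -4)
H(A, m) = A³*m³
L(u) = -9 + (4 + u)/(-4 + u) (L(u) = -9 + (u + 4)/(u - 4) = -9 + (4 + u)/(-4 + u))
h(C, p) = (-10 + 8*(5 - C)/(-4 + C))²
-h(-482, 723/H((-2)², 21)) = -4*(-40 + 9*(-482))²/(-4 - 482)² = -4*(-40 - 4338)²/(-486)² = -4*(-4378)²/236196 = -4*19166884/236196 = -1*19166884/59049 = -19166884/59049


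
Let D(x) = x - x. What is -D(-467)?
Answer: 0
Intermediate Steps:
D(x) = 0
-D(-467) = -1*0 = 0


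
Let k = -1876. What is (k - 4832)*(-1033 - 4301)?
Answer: 35780472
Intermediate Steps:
(k - 4832)*(-1033 - 4301) = (-1876 - 4832)*(-1033 - 4301) = -6708*(-5334) = 35780472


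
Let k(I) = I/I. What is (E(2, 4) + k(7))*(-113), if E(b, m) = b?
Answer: -339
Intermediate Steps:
k(I) = 1
(E(2, 4) + k(7))*(-113) = (2 + 1)*(-113) = 3*(-113) = -339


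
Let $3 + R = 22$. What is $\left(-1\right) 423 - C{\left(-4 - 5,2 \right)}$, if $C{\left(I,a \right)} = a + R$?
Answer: $-444$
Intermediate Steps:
$R = 19$ ($R = -3 + 22 = 19$)
$C{\left(I,a \right)} = 19 + a$ ($C{\left(I,a \right)} = a + 19 = 19 + a$)
$\left(-1\right) 423 - C{\left(-4 - 5,2 \right)} = \left(-1\right) 423 - \left(19 + 2\right) = -423 - 21 = -444$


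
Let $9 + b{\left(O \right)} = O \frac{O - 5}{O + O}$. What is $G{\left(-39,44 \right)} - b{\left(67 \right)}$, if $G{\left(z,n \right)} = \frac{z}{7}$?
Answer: $- \frac{193}{7} \approx -27.571$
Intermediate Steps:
$G{\left(z,n \right)} = \frac{z}{7}$ ($G{\left(z,n \right)} = z \frac{1}{7} = \frac{z}{7}$)
$b{\left(O \right)} = - \frac{23}{2} + \frac{O}{2}$ ($b{\left(O \right)} = -9 + O \frac{O - 5}{O + O} = -9 + O \frac{-5 + O}{2 O} = -9 + \left(- \frac{5}{2} + \frac{O}{2}\right) = - \frac{23}{2} + \frac{O}{2}$)
$G{\left(-39,44 \right)} - b{\left(67 \right)} = \frac{1}{7} \left(-39\right) - \left(- \frac{23}{2} + \frac{1}{2} \cdot 67\right) = - \frac{39}{7} - \left(- \frac{23}{2} + \frac{67}{2}\right) = - \frac{39}{7} - 22 = - \frac{193}{7}$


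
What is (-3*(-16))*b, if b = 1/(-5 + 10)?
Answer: 48/5 ≈ 9.6000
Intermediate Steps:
b = ⅕ (b = 1/5 = ⅕ ≈ 0.20000)
(-3*(-16))*b = -3*(-16)*(⅕) = 48*(⅕) = 48/5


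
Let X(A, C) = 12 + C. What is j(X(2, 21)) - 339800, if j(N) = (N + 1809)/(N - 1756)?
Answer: -585477242/1723 ≈ -3.3980e+5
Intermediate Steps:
j(N) = (1809 + N)/(-1756 + N)
j(X(2, 21)) - 339800 = (1809 + (12 + 21))/(-1756 + (12 + 21)) - 339800 = (1809 + 33)/(-1756 + 33) - 339800 = 1842/(-1723) - 339800 = -1/1723*1842 - 339800 = -1842/1723 - 339800 = -585477242/1723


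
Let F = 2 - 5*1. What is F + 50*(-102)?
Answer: -5103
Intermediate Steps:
F = -3 (F = 2 - 5 = -3)
F + 50*(-102) = -3 + 50*(-102) = -3 - 5100 = -5103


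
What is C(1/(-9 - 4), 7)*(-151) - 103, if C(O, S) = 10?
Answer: -1613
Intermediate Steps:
C(1/(-9 - 4), 7)*(-151) - 103 = 10*(-151) - 103 = -1510 - 103 = -1613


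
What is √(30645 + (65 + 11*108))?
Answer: √31898 ≈ 178.60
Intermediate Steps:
√(30645 + (65 + 11*108)) = √(30645 + (65 + 1188)) = √(30645 + 1253) = √31898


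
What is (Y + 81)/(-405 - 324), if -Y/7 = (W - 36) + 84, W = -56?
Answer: -137/729 ≈ -0.18793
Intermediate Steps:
Y = 56 (Y = -7*((-56 - 36) + 84) = -7*(-92 + 84) = -7*(-8) = 56)
(Y + 81)/(-405 - 324) = (56 + 81)/(-405 - 324) = 137/(-729) = 137*(-1/729) = -137/729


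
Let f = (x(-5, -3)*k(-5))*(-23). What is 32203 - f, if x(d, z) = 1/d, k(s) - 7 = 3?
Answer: 32157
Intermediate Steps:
k(s) = 10 (k(s) = 7 + 3 = 10)
f = 46 (f = (10/(-5))*(-23) = -1/5*10*(-23) = -2*(-23) = 46)
32203 - f = 32203 - 1*46 = 32203 - 46 = 32157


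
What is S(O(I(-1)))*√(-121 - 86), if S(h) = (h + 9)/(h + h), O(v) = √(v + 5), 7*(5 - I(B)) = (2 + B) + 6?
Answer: 6*I*√23 ≈ 28.775*I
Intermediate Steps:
I(B) = 27/7 - B/7 (I(B) = 5 - ((2 + B) + 6)/7 = 5 - (8 + B)/7 = 5 + (-8/7 - B/7) = 27/7 - B/7)
O(v) = √(5 + v)
S(h) = (9 + h)/(2*h) (S(h) = (9 + h)/((2*h)) = (9 + h)*(1/(2*h)) = (9 + h)/(2*h))
S(O(I(-1)))*√(-121 - 86) = ((9 + √(5 + (27/7 - ⅐*(-1))))/(2*(√(5 + (27/7 - ⅐*(-1))))))*√(-121 - 86) = ((9 + √(5 + (27/7 + ⅐)))/(2*(√(5 + (27/7 + ⅐)))))*√(-207) = ((9 + √(5 + 4))/(2*(√(5 + 4))))*(3*I*√23) = ((9 + √9)/(2*(√9)))*(3*I*√23) = ((½)*(9 + 3)/3)*(3*I*√23) = ((½)*(⅓)*12)*(3*I*√23) = 2*(3*I*√23) = 6*I*√23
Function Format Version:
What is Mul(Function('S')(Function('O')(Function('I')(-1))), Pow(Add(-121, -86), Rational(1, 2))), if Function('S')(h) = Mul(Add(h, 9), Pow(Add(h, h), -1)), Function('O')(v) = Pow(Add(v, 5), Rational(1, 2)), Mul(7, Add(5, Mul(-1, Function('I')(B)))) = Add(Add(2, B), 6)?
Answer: Mul(6, I, Pow(23, Rational(1, 2))) ≈ Mul(28.775, I)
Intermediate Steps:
Function('I')(B) = Add(Rational(27, 7), Mul(Rational(-1, 7), B)) (Function('I')(B) = Add(5, Mul(Rational(-1, 7), Add(Add(2, B), 6))) = Add(5, Mul(Rational(-1, 7), Add(8, B))) = Add(5, Add(Rational(-8, 7), Mul(Rational(-1, 7), B))) = Add(Rational(27, 7), Mul(Rational(-1, 7), B)))
Function('O')(v) = Pow(Add(5, v), Rational(1, 2))
Function('S')(h) = Mul(Rational(1, 2), Pow(h, -1), Add(9, h)) (Function('S')(h) = Mul(Add(9, h), Pow(Mul(2, h), -1)) = Mul(Add(9, h), Mul(Rational(1, 2), Pow(h, -1))) = Mul(Rational(1, 2), Pow(h, -1), Add(9, h)))
Mul(Function('S')(Function('O')(Function('I')(-1))), Pow(Add(-121, -86), Rational(1, 2))) = Mul(Mul(Rational(1, 2), Pow(Pow(Add(5, Add(Rational(27, 7), Mul(Rational(-1, 7), -1))), Rational(1, 2)), -1), Add(9, Pow(Add(5, Add(Rational(27, 7), Mul(Rational(-1, 7), -1))), Rational(1, 2)))), Pow(Add(-121, -86), Rational(1, 2))) = Mul(Mul(Rational(1, 2), Pow(Pow(Add(5, Add(Rational(27, 7), Rational(1, 7))), Rational(1, 2)), -1), Add(9, Pow(Add(5, Add(Rational(27, 7), Rational(1, 7))), Rational(1, 2)))), Pow(-207, Rational(1, 2))) = Mul(Mul(Rational(1, 2), Pow(Pow(Add(5, 4), Rational(1, 2)), -1), Add(9, Pow(Add(5, 4), Rational(1, 2)))), Mul(3, I, Pow(23, Rational(1, 2)))) = Mul(Mul(Rational(1, 2), Pow(Pow(9, Rational(1, 2)), -1), Add(9, Pow(9, Rational(1, 2)))), Mul(3, I, Pow(23, Rational(1, 2)))) = Mul(Mul(Rational(1, 2), Pow(3, -1), Add(9, 3)), Mul(3, I, Pow(23, Rational(1, 2)))) = Mul(Mul(Rational(1, 2), Rational(1, 3), 12), Mul(3, I, Pow(23, Rational(1, 2)))) = Mul(2, Mul(3, I, Pow(23, Rational(1, 2)))) = Mul(6, I, Pow(23, Rational(1, 2)))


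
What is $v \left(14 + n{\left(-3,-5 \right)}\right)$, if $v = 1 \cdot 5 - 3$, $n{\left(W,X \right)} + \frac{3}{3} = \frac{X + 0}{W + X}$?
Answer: $\frac{109}{4} \approx 27.25$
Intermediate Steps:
$n{\left(W,X \right)} = -1 + \frac{X}{W + X}$ ($n{\left(W,X \right)} = -1 + \frac{X + 0}{W + X} = -1 + \frac{X}{W + X}$)
$v = 2$ ($v = 5 - 3 = 2$)
$v \left(14 + n{\left(-3,-5 \right)}\right) = 2 \left(14 - - \frac{3}{-3 - 5}\right) = 2 \left(14 - - \frac{3}{-8}\right) = 2 \left(14 - \left(-3\right) \left(- \frac{1}{8}\right)\right) = 2 \left(14 - \frac{3}{8}\right) = 2 \cdot \frac{109}{8} = \frac{109}{4}$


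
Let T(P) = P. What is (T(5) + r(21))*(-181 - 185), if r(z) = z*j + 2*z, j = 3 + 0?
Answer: -40260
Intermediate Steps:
j = 3
r(z) = 5*z (r(z) = z*3 + 2*z = 3*z + 2*z = 5*z)
(T(5) + r(21))*(-181 - 185) = (5 + 5*21)*(-181 - 185) = (5 + 105)*(-366) = 110*(-366) = -40260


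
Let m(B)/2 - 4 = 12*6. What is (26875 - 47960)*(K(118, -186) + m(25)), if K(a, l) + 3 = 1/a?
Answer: -370737555/118 ≈ -3.1418e+6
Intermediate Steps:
m(B) = 152 (m(B) = 8 + 2*(12*6) = 8 + 2*72 = 8 + 144 = 152)
K(a, l) = -3 + 1/a
(26875 - 47960)*(K(118, -186) + m(25)) = (26875 - 47960)*((-3 + 1/118) + 152) = -21085*((-3 + 1/118) + 152) = -21085*(-353/118 + 152) = -21085*17583/118 = -370737555/118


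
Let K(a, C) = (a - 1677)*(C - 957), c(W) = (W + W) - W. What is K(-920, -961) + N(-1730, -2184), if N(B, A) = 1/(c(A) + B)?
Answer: 19495814043/3914 ≈ 4.9810e+6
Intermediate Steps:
c(W) = W (c(W) = 2*W - W = W)
N(B, A) = 1/(A + B)
K(a, C) = (-1677 + a)*(-957 + C)
K(-920, -961) + N(-1730, -2184) = (1604889 - 1677*(-961) - 957*(-920) - 961*(-920)) + 1/(-2184 - 1730) = (1604889 + 1611597 + 880440 + 884120) + 1/(-3914) = 4981046 - 1/3914 = 19495814043/3914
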